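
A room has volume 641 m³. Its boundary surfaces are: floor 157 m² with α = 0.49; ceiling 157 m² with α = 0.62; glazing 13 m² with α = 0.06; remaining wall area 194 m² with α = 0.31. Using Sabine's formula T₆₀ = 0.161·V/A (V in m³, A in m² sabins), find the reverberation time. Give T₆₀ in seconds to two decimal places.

0.44 s

Total absorption A = 157·0.49 + 157·0.62 + 13·0.06 + 194·0.31 = 235.19 m² sabins.
T₆₀ = 0.161 × 641 / 235.19 = 0.439 s.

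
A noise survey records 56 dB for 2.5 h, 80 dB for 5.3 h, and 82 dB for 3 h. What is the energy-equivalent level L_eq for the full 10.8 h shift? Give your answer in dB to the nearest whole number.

L_eq = 10·log₁₀[(1/T)·Σ tᵢ·10^(Lᵢ/10)] with T = 10.8 h.
Σ tᵢ·10^(Lᵢ/10) = 2.5·10^(56/10) + 5.3·10^(80/10) + 3·10^(82/10) = 1.006e+09.
L_eq = 10·log₁₀(1.006e+09/10.8) = 79.69 dB.

80 dB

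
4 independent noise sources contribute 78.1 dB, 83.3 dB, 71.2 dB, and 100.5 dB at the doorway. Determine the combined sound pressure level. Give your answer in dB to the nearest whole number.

Incoherent sources combine by intensity addition: L_total = 10·log₁₀(Σ 10^(L_i/10)).
Σ 10^(L/10) = 10^(78.1/10) + 10^(83.3/10) + 10^(71.2/10) + 10^(100.5/10) = 1.151e+10.
L_total = 10·log₁₀(1.151e+10) = 100.61 dB.

101 dB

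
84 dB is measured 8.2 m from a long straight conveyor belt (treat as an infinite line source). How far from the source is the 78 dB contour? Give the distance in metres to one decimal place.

The 6.0 dB drop corresponds to a distance ratio of 10^(6.0/10) for a line source.
r₂ = 8.2·10^((84−78)/10) = 8.2·10^(6.0/10) = 32.64 m.

32.6 m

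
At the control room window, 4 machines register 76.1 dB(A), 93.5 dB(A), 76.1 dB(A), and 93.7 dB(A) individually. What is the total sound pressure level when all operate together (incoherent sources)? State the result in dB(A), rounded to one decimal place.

Incoherent sources combine by intensity addition: L_total = 10·log₁₀(Σ 10^(L_i/10)).
Σ 10^(L/10) = 10^(76.1/10) + 10^(93.5/10) + 10^(76.1/10) + 10^(93.7/10) = 4.664e+09.
L_total = 10·log₁₀(4.664e+09) = 96.69 dB(A).

96.7 dB(A)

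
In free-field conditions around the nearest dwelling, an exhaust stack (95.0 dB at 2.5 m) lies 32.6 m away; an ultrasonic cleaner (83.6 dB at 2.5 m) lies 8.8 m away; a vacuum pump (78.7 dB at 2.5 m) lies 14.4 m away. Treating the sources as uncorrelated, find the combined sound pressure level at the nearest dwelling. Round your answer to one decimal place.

75.9 dB

First find each source's level at the receiver (point-source: −20·log₁₀(r/r_ref)), then combine on an intensity basis.
exhaust stack: 95.0 − 20·log₁₀(32.6/2.5) = 95.0 − 22.31 = 72.69 dB.
ultrasonic cleaner: 83.6 − 20·log₁₀(8.8/2.5) = 83.6 − 10.93 = 72.67 dB.
vacuum pump: 78.7 − 20·log₁₀(14.4/2.5) = 78.7 − 15.21 = 63.49 dB.
Σ 10^(L/10) = 3.932e+07 → L_total = 10·log₁₀(3.932e+07) = 75.95 dB.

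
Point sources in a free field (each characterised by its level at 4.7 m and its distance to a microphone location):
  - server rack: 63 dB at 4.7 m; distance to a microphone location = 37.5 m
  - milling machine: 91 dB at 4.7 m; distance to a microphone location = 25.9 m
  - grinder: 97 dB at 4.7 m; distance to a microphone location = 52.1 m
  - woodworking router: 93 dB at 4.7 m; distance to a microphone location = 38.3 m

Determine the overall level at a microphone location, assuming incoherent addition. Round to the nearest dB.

Propagate each source to the receiver with L = L_ref − 20·log₁₀(r/r_ref), then add intensities.
server rack: 63 − 20·log₁₀(37.5/4.7) = 63 − 18.04 = 44.96 dB.
milling machine: 91 − 20·log₁₀(25.9/4.7) = 91 − 14.82 = 76.18 dB.
grinder: 97 − 20·log₁₀(52.1/4.7) = 97 − 20.89 = 76.11 dB.
woodworking router: 93 − 20·log₁₀(38.3/4.7) = 93 − 18.22 = 74.78 dB.
Σ 10^(L/10) = 1.123e+08 → L_total = 10·log₁₀(1.123e+08) = 80.50 dB.

81 dB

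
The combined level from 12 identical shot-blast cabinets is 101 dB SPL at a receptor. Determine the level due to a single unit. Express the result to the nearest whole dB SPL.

90 dB SPL

12 equal contributions raise the level by 10·log₁₀ 12 = 10.792 dB, so each unit alone gives 101 − 10.792.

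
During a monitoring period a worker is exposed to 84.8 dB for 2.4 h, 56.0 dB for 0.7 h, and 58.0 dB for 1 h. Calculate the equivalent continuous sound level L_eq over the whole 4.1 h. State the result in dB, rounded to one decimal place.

82.5 dB

L_eq = 10·log₁₀[(1/T)·Σ tᵢ·10^(Lᵢ/10)] with T = 4.1 h.
Σ tᵢ·10^(Lᵢ/10) = 2.4·10^(84.8/10) + 0.7·10^(56.0/10) + 1·10^(58.0/10) = 7.257e+08.
L_eq = 10·log₁₀(7.257e+08/4.1) = 82.48 dB.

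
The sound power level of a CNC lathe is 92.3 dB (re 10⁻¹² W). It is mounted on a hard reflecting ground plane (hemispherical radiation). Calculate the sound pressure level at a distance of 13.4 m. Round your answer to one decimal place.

61.8 dB

The power spreads over a hemisphere of area 2π·r², so L_p = L_w − 10·log₁₀(2π·r²).
2π·r² = 1128 m², 10·log₁₀ of that is 30.524 dB.
L_p = 92.3 − 30.524 = 61.78 dB.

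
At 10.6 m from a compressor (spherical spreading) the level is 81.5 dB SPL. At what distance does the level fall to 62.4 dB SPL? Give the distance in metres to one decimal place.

For a point source L₁ − L₂ = 20·log₁₀(r₂/r₁), so r₂ = r₁·10^((L₁−L₂)/20).
r₂ = 10.6·10^((81.5−62.4)/20) = 10.6·10^(19.1/20) = 95.57 m.

95.6 m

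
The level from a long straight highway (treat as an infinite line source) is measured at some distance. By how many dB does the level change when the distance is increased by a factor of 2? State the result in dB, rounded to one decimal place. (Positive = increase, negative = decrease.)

Line-source spreading: ΔL = −10·log₁₀(r₂/r₁).
ΔL = −10·log₁₀(2) = -3.01 dB.

-3.0 dB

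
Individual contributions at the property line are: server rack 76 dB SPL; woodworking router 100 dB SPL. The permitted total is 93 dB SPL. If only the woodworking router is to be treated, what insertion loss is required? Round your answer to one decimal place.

Everything except the woodworking router sums to 10^(76/10) = 3.981e+07 in linear terms, 76.00 dB SPL.
The limit corresponds to 10^(93/10) = 1.995e+09; subtracting the fixed part leaves 1.955e+09 for the woodworking router, i.e. 92.91 dB SPL.
So the woodworking router must be reduced from 100 to 92.91 dB SPL: IL = 7.09 dB.

7.1 dB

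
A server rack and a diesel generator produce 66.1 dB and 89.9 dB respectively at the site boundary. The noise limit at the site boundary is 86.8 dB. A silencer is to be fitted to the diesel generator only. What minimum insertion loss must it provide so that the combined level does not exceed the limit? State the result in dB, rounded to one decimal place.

3.1 dB

The untreated sources together contribute 10^(66.1/10) = 4.074e+06, i.e. 66.10 dB.
The limit corresponds to 10^(86.8/10) = 4.786e+08; subtracting the fixed part leaves 4.746e+08 for the diesel generator, i.e. 86.76 dB.
So the diesel generator must be reduced from 89.9 to 86.76 dB: IL = 3.14 dB.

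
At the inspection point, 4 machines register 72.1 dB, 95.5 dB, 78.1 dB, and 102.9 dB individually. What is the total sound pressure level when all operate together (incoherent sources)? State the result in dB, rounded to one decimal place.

103.6 dB

For uncorrelated sources the intensities add, so convert each level to linear form, sum, and take 10·log₁₀ of the total.
Σ 10^(L/10) = 10^(72.1/10) + 10^(95.5/10) + 10^(78.1/10) + 10^(102.9/10) = 2.313e+10.
L_total = 10·log₁₀(2.313e+10) = 103.64 dB.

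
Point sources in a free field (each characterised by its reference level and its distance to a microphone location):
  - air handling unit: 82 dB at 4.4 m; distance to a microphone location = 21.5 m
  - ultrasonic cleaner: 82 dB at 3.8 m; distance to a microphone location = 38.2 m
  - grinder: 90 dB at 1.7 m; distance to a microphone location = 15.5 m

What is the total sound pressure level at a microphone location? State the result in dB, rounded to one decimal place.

73.1 dB

First find each source's level at the receiver (point-source: −20·log₁₀(r/r_ref)), then combine on an intensity basis.
air handling unit: 82 − 20·log₁₀(21.5/4.4) = 82 − 13.78 = 68.22 dB.
ultrasonic cleaner: 82 − 20·log₁₀(38.2/3.8) = 82 − 20.05 = 61.95 dB.
grinder: 90 − 20·log₁₀(15.5/1.7) = 90 − 19.20 = 70.80 dB.
Σ 10^(L/10) = 2.024e+07 → L_total = 10·log₁₀(2.024e+07) = 73.06 dB.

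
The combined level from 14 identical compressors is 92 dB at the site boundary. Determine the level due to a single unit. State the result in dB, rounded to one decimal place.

80.5 dB

14 equal contributions raise the level by 10·log₁₀ 14 = 11.461 dB, so each unit alone gives 92 − 11.461.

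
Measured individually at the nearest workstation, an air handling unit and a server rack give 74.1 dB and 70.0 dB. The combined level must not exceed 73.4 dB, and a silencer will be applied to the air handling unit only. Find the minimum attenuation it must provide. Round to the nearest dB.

Everything except the air handling unit sums to 10^(70.0/10) = 1.000e+07 in linear terms, 70.00 dB.
To meet 73.4 dB overall, the treated air handling unit may contribute at most 10^(73.4/10) − 1.000e+07 = 1.188e+07, i.e. 70.75 dB.
Required insertion loss = 74.1 − 70.75 = 3.35 dB.

3 dB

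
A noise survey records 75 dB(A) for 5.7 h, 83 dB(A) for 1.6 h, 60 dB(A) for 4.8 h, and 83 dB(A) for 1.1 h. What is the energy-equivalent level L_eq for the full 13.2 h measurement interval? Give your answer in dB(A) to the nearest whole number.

77 dB(A)

L_eq = 10·log₁₀[(1/T)·Σ tᵢ·10^(Lᵢ/10)] with T = 13.2 h.
Σ tᵢ·10^(Lᵢ/10) = 5.7·10^(75/10) + 1.6·10^(83/10) + 4.8·10^(60/10) + 1.1·10^(83/10) = 7.238e+08.
L_eq = 10·log₁₀(7.238e+08/13.2) = 77.39 dB(A).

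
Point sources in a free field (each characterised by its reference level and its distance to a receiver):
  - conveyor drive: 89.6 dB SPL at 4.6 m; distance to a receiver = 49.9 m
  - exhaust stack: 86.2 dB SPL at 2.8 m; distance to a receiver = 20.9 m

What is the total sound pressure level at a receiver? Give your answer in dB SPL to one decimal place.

71.8 dB SPL

Propagate each source to the receiver with L = L_ref − 20·log₁₀(r/r_ref), then add intensities.
conveyor drive: 89.6 − 20·log₁₀(49.9/4.6) = 89.6 − 20.71 = 68.89 dB SPL.
exhaust stack: 86.2 − 20·log₁₀(20.9/2.8) = 86.2 − 17.46 = 68.74 dB SPL.
Σ 10^(L/10) = 1.523e+07 → L_total = 10·log₁₀(1.523e+07) = 71.83 dB SPL.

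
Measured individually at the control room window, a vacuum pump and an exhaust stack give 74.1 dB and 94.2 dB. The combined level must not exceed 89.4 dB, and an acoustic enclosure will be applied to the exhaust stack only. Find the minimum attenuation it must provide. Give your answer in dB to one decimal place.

Everything except the exhaust stack sums to 10^(74.1/10) = 2.570e+07 in linear terms, 74.10 dB.
The limit corresponds to 10^(89.4/10) = 8.710e+08; subtracting the fixed part leaves 8.453e+08 for the exhaust stack, i.e. 89.27 dB.
So the exhaust stack must be reduced from 94.2 to 89.27 dB: IL = 4.93 dB.

4.9 dB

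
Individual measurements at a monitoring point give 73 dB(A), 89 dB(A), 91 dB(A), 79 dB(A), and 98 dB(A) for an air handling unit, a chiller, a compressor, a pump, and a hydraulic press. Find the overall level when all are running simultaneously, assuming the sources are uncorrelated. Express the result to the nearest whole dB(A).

99 dB(A)

For uncorrelated sources the intensities add, so convert each level to linear form, sum, and take 10·log₁₀ of the total.
Σ 10^(L/10) = 10^(73/10) + 10^(89/10) + 10^(91/10) + 10^(79/10) + 10^(98/10) = 8.462e+09.
L_total = 10·log₁₀(8.462e+09) = 99.27 dB(A).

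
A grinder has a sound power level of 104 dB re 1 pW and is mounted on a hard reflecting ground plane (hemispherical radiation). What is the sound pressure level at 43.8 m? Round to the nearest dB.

63 dB

Free-field hemispherical radiation: L_p = L_w − 10·log₁₀(2π·r²), r = 43.8 m.
2π·r² = 1.205e+04 m², 10·log₁₀ of that is 40.811 dB.
L_p = 104 − 40.811 = 63.19 dB.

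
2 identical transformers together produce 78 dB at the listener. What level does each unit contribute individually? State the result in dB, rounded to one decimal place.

75.0 dB

For N identical incoherent sources L_total = L₁ + 10·log₁₀ N, so L₁ = 78 − 10·log₁₀(2) = 78 − 3.010.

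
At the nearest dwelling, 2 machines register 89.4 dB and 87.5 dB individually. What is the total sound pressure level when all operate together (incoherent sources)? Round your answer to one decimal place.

For uncorrelated sources the intensities add, so convert each level to linear form, sum, and take 10·log₁₀ of the total.
Σ 10^(L/10) = 10^(89.4/10) + 10^(87.5/10) = 1.433e+09.
L_total = 10·log₁₀(1.433e+09) = 91.56 dB.

91.6 dB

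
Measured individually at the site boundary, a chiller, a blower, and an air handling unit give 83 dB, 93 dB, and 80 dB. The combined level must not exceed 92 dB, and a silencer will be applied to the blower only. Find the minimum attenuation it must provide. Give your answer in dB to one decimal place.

1.9 dB

The untreated sources together contribute 10^(83/10) + 10^(80/10) = 2.995e+08, i.e. 84.76 dB.
To meet 92 dB overall, the treated blower may contribute at most 10^(92/10) − 2.995e+08 = 1.285e+09, i.e. 91.09 dB.
So the blower must be reduced from 93 to 91.09 dB: IL = 1.91 dB.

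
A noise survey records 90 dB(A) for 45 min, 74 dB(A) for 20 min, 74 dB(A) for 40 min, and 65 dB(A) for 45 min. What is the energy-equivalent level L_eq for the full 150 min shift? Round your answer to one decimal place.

84.9 dB(A)

Weight each interval's intensity by its duration and average over T = 150 min:
Σ tᵢ·10^(Lᵢ/10) = 45·10^(90/10) + 20·10^(74/10) + 40·10^(74/10) + 45·10^(65/10) = 4.665e+10.
L_eq = 10·log₁₀(4.665e+10/150) = 84.93 dB(A).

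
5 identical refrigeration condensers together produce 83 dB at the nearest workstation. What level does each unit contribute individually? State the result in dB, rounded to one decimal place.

5 equal contributions raise the level by 10·log₁₀ 5 = 6.990 dB, so each unit alone gives 83 − 6.990.

76.0 dB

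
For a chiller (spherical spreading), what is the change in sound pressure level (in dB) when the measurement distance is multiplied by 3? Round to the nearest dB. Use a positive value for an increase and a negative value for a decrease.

-10 dB

With spherical spreading the level changes by −20·log₁₀(r₂/r₁).
ΔL = −20·log₁₀(3) = -9.54 dB.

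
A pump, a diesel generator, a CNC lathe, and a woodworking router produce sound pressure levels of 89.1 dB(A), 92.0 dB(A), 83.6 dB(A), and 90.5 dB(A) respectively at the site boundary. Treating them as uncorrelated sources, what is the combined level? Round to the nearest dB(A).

Incoherent sources combine by intensity addition: L_total = 10·log₁₀(Σ 10^(L_i/10)).
Σ 10^(L/10) = 10^(89.1/10) + 10^(92.0/10) + 10^(83.6/10) + 10^(90.5/10) = 3.749e+09.
L_total = 10·log₁₀(3.749e+09) = 95.74 dB(A).

96 dB(A)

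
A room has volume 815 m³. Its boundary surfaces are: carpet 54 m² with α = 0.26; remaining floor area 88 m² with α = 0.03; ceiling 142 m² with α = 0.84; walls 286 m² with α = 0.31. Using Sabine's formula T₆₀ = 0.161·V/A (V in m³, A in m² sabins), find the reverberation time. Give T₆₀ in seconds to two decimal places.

Total absorption A = 54·0.26 + 88·0.03 + 142·0.84 + 286·0.31 = 224.62 m² sabins.
T₆₀ = 0.161 × 815 / 224.62 = 0.584 s.

0.58 s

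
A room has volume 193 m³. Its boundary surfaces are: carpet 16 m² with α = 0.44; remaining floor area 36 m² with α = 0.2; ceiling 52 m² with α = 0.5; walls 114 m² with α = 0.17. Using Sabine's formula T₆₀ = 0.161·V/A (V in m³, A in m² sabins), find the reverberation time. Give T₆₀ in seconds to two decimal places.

0.52 s

A = Σ Sᵢαᵢ = 16·0.44 + 36·0.2 + 52·0.5 + 114·0.17 = 59.62 m².
T₆₀ = 0.161·V/A = 0.161·193/59.62 = 0.521 s.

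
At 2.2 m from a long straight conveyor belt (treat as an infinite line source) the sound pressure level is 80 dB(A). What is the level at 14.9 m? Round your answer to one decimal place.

71.7 dB(A)

Line-source attenuation: ΔL = 10·log₁₀(r₂/r₁) = 10·log₁₀(14.9/2.2) = 8.308 dB.
L₂ = 80 − 10·log₁₀(14.9/2.2) = 80 − 8.308 = 71.69 dB(A).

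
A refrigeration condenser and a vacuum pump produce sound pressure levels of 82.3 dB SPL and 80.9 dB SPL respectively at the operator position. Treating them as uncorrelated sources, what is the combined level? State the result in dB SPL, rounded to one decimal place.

84.7 dB SPL

Incoherent sources combine by intensity addition: L_total = 10·log₁₀(Σ 10^(L_i/10)).
Σ 10^(L/10) = 10^(82.3/10) + 10^(80.9/10) = 2.929e+08.
L_total = 10·log₁₀(2.929e+08) = 84.67 dB SPL.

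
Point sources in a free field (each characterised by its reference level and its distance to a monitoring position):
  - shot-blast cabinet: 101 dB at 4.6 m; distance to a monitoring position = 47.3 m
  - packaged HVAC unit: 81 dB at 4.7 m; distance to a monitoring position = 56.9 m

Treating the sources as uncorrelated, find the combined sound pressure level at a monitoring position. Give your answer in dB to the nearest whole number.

81 dB

First find each source's level at the receiver (point-source: −20·log₁₀(r/r_ref)), then combine on an intensity basis.
shot-blast cabinet: 101 − 20·log₁₀(47.3/4.6) = 101 − 20.24 = 80.76 dB.
packaged HVAC unit: 81 − 20·log₁₀(56.9/4.7) = 81 − 21.66 = 59.34 dB.
Σ 10^(L/10) = 1.199e+08 → L_total = 10·log₁₀(1.199e+08) = 80.79 dB.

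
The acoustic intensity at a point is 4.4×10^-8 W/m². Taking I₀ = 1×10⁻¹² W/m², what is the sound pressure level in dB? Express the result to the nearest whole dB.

Dividing by I₀ shifts the exponent by 12: I/I₀ = 4.4×10^4.
L = 10·(0.6435 + 4) = 46.43 dB.

46 dB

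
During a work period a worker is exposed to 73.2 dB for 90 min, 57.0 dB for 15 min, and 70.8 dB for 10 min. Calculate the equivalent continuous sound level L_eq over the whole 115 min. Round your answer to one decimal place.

72.4 dB

Weight each interval's intensity by its duration and average over T = 115 min:
Σ tᵢ·10^(Lᵢ/10) = 90·10^(73.2/10) + 15·10^(57.0/10) + 10·10^(70.8/10) = 2.008e+09.
L_eq = 10·log₁₀(2.008e+09/115) = 72.42 dB.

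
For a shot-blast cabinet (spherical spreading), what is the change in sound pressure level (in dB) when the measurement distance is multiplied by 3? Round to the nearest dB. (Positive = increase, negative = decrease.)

-10 dB

With spherical spreading the level changes by −20·log₁₀(r₂/r₁).
ΔL = −20·log₁₀(3) = -9.54 dB.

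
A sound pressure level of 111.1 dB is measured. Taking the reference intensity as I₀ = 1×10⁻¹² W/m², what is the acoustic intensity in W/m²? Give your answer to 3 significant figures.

L = 10·log₁₀(I/I₀) ⇒ I = I₀·10^(L/10) = 10⁻¹² × 10^11.11.

0.129 W/m²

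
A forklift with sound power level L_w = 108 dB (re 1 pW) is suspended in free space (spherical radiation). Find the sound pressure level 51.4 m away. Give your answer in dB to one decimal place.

L_p = L_w − 10·log₁₀(4π·r²) with r = 51.4 m.
4π·r² = 3.32e+04 m², 10·log₁₀ of that is 45.211 dB.
L_p = 108 − 45.211 = 62.79 dB.

62.8 dB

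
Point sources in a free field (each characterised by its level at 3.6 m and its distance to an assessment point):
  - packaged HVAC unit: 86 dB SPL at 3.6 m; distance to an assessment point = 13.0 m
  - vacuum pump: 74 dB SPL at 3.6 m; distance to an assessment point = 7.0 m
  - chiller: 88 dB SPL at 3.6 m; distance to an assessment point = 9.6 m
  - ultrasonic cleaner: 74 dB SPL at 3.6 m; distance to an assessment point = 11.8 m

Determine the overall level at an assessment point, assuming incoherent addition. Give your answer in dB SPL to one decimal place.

81.1 dB SPL

Propagate each source to the receiver with L = L_ref − 20·log₁₀(r/r_ref), then add intensities.
packaged HVAC unit: 86 − 20·log₁₀(13.0/3.6) = 86 − 11.15 = 74.85 dB SPL.
vacuum pump: 74 − 20·log₁₀(7.0/3.6) = 74 − 5.78 = 68.22 dB SPL.
chiller: 88 − 20·log₁₀(9.6/3.6) = 88 − 8.52 = 79.48 dB SPL.
ultrasonic cleaner: 74 − 20·log₁₀(11.8/3.6) = 74 − 10.31 = 63.69 dB SPL.
Σ 10^(L/10) = 1.282e+08 → L_total = 10·log₁₀(1.282e+08) = 81.08 dB SPL.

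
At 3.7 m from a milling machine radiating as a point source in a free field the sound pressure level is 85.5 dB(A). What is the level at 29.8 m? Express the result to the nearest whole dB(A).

Spherical spreading from a point source gives a 20·log₁₀(r₂/r₁) drop.
L₂ = 85.5 − 20·log₁₀(29.8/3.7) = 85.5 − 18.120 = 67.38 dB(A).

67 dB(A)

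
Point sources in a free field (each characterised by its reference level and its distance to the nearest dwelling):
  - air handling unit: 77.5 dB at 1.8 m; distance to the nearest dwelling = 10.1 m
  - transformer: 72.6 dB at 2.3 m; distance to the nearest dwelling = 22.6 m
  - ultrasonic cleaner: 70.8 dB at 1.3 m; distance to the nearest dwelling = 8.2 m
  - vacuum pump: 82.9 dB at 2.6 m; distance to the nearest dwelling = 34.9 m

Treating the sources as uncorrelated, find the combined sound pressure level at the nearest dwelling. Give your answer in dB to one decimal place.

65.3 dB

First find each source's level at the receiver (point-source: −20·log₁₀(r/r_ref)), then combine on an intensity basis.
air handling unit: 77.5 − 20·log₁₀(10.1/1.8) = 77.5 − 14.98 = 62.52 dB.
transformer: 72.6 − 20·log₁₀(22.6/2.3) = 72.6 − 19.85 = 52.75 dB.
ultrasonic cleaner: 70.8 − 20·log₁₀(8.2/1.3) = 70.8 − 16.00 = 54.80 dB.
vacuum pump: 82.9 − 20·log₁₀(34.9/2.6) = 82.9 − 22.56 = 60.34 dB.
Σ 10^(L/10) = 3.359e+06 → L_total = 10·log₁₀(3.359e+06) = 65.26 dB.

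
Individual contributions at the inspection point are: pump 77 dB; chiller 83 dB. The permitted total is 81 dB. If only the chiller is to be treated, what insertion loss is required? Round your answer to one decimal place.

4.2 dB

The untreated sources together contribute 10^(77/10) = 5.012e+07, i.e. 77.00 dB.
The limit corresponds to 10^(81/10) = 1.259e+08; subtracting the fixed part leaves 7.577e+07 for the chiller, i.e. 78.80 dB.
Required insertion loss = 83 − 78.80 = 4.20 dB.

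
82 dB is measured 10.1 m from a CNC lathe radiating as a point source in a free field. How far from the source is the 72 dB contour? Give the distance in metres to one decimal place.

Point-source spreading drops the level by 20·log₁₀(r₂/r₁); inverting, r₂/r₁ = 10^(ΔL/20).
r₂ = 10.1·10^((82−72)/20) = 10.1·10^(10.0/20) = 31.94 m.

31.9 m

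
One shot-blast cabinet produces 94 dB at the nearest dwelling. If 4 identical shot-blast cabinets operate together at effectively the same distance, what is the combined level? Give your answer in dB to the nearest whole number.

With 4 equal, uncorrelated contributions the intensity is 4× that of one unit, giving a rise of 10·log₁₀ 4.
L_total = 94 + 10·log₁₀(4) = 94 + 6.021 = 100.02 dB.

100 dB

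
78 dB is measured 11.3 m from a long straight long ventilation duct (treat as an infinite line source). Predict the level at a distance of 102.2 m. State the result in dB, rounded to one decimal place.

For a line source, L₂ = L₁ − 10·log₁₀(r₂/r₁).
L₂ = 78 − 10·log₁₀(102.2/11.3) = 78 − 9.564 = 68.44 dB.

68.4 dB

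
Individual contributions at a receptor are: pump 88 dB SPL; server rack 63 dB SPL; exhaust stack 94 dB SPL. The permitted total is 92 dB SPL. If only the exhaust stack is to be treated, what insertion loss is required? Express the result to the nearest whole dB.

4 dB

Everything except the exhaust stack sums to 10^(88/10) + 10^(63/10) = 6.330e+08 in linear terms, 88.01 dB SPL.
The limit corresponds to 10^(92/10) = 1.585e+09; subtracting the fixed part leaves 9.519e+08 for the exhaust stack, i.e. 89.79 dB SPL.
So the exhaust stack must be reduced from 94 to 89.79 dB SPL: IL = 4.21 dB.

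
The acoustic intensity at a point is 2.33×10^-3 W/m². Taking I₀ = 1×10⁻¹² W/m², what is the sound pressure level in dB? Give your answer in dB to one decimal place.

93.7 dB

Dividing by I₀ shifts the exponent by 12: I/I₀ = 2.33×10^9.
L = 10·(0.3674 + 9) = 93.67 dB.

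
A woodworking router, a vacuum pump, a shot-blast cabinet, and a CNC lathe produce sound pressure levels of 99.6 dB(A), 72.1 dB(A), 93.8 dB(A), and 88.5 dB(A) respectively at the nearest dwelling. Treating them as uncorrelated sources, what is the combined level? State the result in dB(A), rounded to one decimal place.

100.9 dB(A)

Incoherent sources combine by intensity addition: L_total = 10·log₁₀(Σ 10^(L_i/10)).
Σ 10^(L/10) = 10^(99.6/10) + 10^(72.1/10) + 10^(93.8/10) + 10^(88.5/10) = 1.224e+10.
L_total = 10·log₁₀(1.224e+10) = 100.88 dB(A).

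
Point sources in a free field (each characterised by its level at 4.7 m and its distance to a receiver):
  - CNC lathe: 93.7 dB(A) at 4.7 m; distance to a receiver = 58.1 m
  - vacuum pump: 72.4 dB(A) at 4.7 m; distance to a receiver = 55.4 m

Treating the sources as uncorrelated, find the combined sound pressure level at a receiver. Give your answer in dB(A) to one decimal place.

Apply inverse-square spreading to bring every level to the receiver, then sum 10^(L/10).
CNC lathe: 93.7 − 20·log₁₀(58.1/4.7) = 93.7 − 21.84 = 71.86 dB(A).
vacuum pump: 72.4 − 20·log₁₀(55.4/4.7) = 72.4 − 21.43 = 50.97 dB(A).
Σ 10^(L/10) = 1.547e+07 → L_total = 10·log₁₀(1.547e+07) = 71.89 dB(A).

71.9 dB(A)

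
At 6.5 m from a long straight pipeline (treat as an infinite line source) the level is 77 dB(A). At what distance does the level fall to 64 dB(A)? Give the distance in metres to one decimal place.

129.7 m

The 13.0 dB drop corresponds to a distance ratio of 10^(13.0/10) for a line source.
r₂ = 6.5·10^((77−64)/10) = 6.5·10^(13.0/10) = 129.69 m.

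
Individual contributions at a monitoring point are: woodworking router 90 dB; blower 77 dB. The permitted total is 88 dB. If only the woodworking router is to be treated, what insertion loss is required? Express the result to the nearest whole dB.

The untreated sources together contribute 10^(77/10) = 5.012e+07, i.e. 77.00 dB.
The limit corresponds to 10^(88/10) = 6.310e+08; subtracting the fixed part leaves 5.808e+08 for the woodworking router, i.e. 87.64 dB.
Required insertion loss = 90 − 87.64 = 2.36 dB.

2 dB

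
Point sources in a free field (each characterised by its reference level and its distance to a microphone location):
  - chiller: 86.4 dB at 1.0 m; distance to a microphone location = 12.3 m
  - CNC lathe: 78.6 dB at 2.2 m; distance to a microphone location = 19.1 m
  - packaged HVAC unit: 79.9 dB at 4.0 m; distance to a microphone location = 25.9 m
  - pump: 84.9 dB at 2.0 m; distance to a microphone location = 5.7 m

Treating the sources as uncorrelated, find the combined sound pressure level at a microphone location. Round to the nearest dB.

Apply inverse-square spreading to bring every level to the receiver, then sum 10^(L/10).
chiller: 86.4 − 20·log₁₀(12.3/1.0) = 86.4 − 21.80 = 64.60 dB.
CNC lathe: 78.6 − 20·log₁₀(19.1/2.2) = 78.6 − 18.77 = 59.83 dB.
packaged HVAC unit: 79.9 − 20·log₁₀(25.9/4.0) = 79.9 − 16.22 = 63.68 dB.
pump: 84.9 − 20·log₁₀(5.7/2.0) = 84.9 − 9.10 = 75.80 dB.
Σ 10^(L/10) = 4.422e+07 → L_total = 10·log₁₀(4.422e+07) = 76.46 dB.

76 dB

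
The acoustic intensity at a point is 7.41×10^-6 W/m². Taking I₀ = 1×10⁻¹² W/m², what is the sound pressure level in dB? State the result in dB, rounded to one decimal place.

68.7 dB

I/I₀ = 7.41×10^-6/10⁻¹² = 7.41×10^6, and L = 10·log₁₀(I/I₀).
L = 10·(0.8698 + 6) = 68.70 dB.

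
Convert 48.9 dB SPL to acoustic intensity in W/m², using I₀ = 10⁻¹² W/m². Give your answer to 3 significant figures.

7.76e-08 W/m²

I = I₀·10^(L/10) = 10⁻¹² × 10^(48.9/10) = 10^(-7.110).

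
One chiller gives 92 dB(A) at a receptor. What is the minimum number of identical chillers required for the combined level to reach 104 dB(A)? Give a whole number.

16

Need L₁ + 10·log₁₀ N ≥ 104, i.e. log₁₀ N ≥ 1.20.
N ≥ 10^(12.0/10) = 15.849, so N = 16.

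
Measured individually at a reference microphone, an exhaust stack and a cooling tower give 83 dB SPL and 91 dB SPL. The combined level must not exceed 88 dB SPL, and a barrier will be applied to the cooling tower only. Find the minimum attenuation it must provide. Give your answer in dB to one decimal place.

The untreated sources together contribute 10^(83/10) = 1.995e+08, i.e. 83.00 dB SPL.
The limit corresponds to 10^(88/10) = 6.310e+08; subtracting the fixed part leaves 4.314e+08 for the cooling tower, i.e. 86.35 dB SPL.
So the cooling tower must be reduced from 91 to 86.35 dB SPL: IL = 4.65 dB.

4.7 dB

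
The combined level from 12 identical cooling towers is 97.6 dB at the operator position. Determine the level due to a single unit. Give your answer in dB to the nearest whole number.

87 dB

Dividing the total intensity by 12 lowers the level by 10·log₁₀ 12 = 10.792 dB: L₁ = 97.6 − 10.792.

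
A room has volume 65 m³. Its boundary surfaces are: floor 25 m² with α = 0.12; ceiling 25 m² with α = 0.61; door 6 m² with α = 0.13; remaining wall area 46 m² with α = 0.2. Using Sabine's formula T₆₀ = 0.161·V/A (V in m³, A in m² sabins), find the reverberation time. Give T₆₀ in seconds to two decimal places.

Total absorption A = 25·0.12 + 25·0.61 + 6·0.13 + 46·0.2 = 28.23 m² sabins.
T₆₀ = 0.161·V/A = 0.161·65/28.23 = 0.371 s.

0.37 s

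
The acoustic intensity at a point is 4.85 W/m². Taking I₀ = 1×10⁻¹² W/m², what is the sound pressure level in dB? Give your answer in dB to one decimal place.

Dividing by I₀ shifts the exponent by 12: I/I₀ = 4.85×10^12.
L = 10·(0.6857 + 12) = 126.86 dB.

126.9 dB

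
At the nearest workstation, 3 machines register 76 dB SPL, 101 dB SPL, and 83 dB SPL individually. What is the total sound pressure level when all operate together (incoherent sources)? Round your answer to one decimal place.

101.1 dB SPL

For uncorrelated sources the intensities add, so convert each level to linear form, sum, and take 10·log₁₀ of the total.
Σ 10^(L/10) = 10^(76/10) + 10^(101/10) + 10^(83/10) = 1.283e+10.
L_total = 10·log₁₀(1.283e+10) = 101.08 dB SPL.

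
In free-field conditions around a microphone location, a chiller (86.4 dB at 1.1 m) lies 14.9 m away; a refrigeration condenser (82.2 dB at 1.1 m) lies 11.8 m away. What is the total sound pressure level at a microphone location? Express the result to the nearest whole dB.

66 dB

Propagate each source to the receiver with L = L_ref − 20·log₁₀(r/r_ref), then add intensities.
chiller: 86.4 − 20·log₁₀(14.9/1.1) = 86.4 − 22.64 = 63.76 dB.
refrigeration condenser: 82.2 − 20·log₁₀(11.8/1.1) = 82.2 − 20.61 = 61.59 dB.
Σ 10^(L/10) = 3.821e+06 → L_total = 10·log₁₀(3.821e+06) = 65.82 dB.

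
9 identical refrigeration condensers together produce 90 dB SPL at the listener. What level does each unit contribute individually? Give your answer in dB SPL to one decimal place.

For N identical incoherent sources L_total = L₁ + 10·log₁₀ N, so L₁ = 90 − 10·log₁₀(9) = 90 − 9.542.

80.5 dB SPL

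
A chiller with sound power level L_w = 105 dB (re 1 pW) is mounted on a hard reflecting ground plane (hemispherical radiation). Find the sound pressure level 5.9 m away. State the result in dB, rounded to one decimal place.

The power spreads over a hemisphere of area 2π·r², so L_p = L_w − 10·log₁₀(2π·r²).
2π·r² = 218.7 m², 10·log₁₀ of that is 23.399 dB.
L_p = 105 − 23.399 = 81.60 dB.

81.6 dB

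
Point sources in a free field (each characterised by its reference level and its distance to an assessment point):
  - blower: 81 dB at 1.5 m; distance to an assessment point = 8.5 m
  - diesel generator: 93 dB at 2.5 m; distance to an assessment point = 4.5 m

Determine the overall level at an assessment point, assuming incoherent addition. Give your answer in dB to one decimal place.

Propagate each source to the receiver with L = L_ref − 20·log₁₀(r/r_ref), then add intensities.
blower: 81 − 20·log₁₀(8.5/1.5) = 81 − 15.07 = 65.93 dB.
diesel generator: 93 − 20·log₁₀(4.5/2.5) = 93 − 5.11 = 87.89 dB.
Σ 10^(L/10) = 6.197e+08 → L_total = 10·log₁₀(6.197e+08) = 87.92 dB.

87.9 dB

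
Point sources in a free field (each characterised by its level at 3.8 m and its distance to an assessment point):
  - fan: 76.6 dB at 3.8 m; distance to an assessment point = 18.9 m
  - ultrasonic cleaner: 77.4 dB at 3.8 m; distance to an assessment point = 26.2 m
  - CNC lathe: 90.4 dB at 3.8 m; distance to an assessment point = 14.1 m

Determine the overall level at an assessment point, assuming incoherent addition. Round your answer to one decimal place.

79.2 dB

Apply inverse-square spreading to bring every level to the receiver, then sum 10^(L/10).
fan: 76.6 − 20·log₁₀(18.9/3.8) = 76.6 − 13.93 = 62.67 dB.
ultrasonic cleaner: 77.4 − 20·log₁₀(26.2/3.8) = 77.4 − 16.77 = 60.63 dB.
CNC lathe: 90.4 − 20·log₁₀(14.1/3.8) = 90.4 − 11.39 = 79.01 dB.
Σ 10^(L/10) = 8.264e+07 → L_total = 10·log₁₀(8.264e+07) = 79.17 dB.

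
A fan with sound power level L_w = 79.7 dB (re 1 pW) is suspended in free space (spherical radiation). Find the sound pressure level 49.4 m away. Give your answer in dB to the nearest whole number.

35 dB

Free-field spherical radiation: L_p = L_w − 10·log₁₀(4π·r²), r = 49.4 m.
4π·r² = 3.067e+04 m², 10·log₁₀ of that is 44.867 dB.
L_p = 79.7 − 44.867 = 34.83 dB.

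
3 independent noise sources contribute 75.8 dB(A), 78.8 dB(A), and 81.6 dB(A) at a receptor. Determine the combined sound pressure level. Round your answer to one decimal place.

Incoherent sources combine by intensity addition: L_total = 10·log₁₀(Σ 10^(L_i/10)).
Σ 10^(L/10) = 10^(75.8/10) + 10^(78.8/10) + 10^(81.6/10) = 2.584e+08.
L_total = 10·log₁₀(2.584e+08) = 84.12 dB(A).

84.1 dB(A)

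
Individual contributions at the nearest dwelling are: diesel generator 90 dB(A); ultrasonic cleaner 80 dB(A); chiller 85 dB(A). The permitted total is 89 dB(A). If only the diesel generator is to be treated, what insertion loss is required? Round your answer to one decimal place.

Everything except the diesel generator sums to 10^(80/10) + 10^(85/10) = 4.162e+08 in linear terms, 86.19 dB(A).
The limit corresponds to 10^(89/10) = 7.943e+08; subtracting the fixed part leaves 3.781e+08 for the diesel generator, i.e. 85.78 dB(A).
Required insertion loss = 90 − 85.78 = 4.22 dB.

4.2 dB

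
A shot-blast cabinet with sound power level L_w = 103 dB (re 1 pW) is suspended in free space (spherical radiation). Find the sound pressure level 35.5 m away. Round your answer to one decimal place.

The power spreads over a sphere of area 4π·r², so L_p = L_w − 10·log₁₀(4π·r²).
4π·r² = 1.584e+04 m², 10·log₁₀ of that is 41.997 dB.
L_p = 103 − 41.997 = 61.00 dB.

61.0 dB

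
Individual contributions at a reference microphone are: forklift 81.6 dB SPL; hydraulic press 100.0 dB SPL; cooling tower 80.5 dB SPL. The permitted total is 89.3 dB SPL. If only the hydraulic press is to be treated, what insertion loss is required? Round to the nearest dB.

Everything except the hydraulic press sums to 10^(81.6/10) + 10^(80.5/10) = 2.567e+08 in linear terms, 84.10 dB SPL.
The limit corresponds to 10^(89.3/10) = 8.511e+08; subtracting the fixed part leaves 5.944e+08 for the hydraulic press, i.e. 87.74 dB SPL.
So the hydraulic press must be reduced from 100.0 to 87.74 dB SPL: IL = 12.26 dB.

12 dB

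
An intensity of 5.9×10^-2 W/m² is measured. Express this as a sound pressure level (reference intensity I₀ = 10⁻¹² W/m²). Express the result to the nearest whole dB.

108 dB

Dividing by I₀ shifts the exponent by 12: I/I₀ = 5.9×10^10.
L = 10·(0.7709 + 10) = 107.71 dB.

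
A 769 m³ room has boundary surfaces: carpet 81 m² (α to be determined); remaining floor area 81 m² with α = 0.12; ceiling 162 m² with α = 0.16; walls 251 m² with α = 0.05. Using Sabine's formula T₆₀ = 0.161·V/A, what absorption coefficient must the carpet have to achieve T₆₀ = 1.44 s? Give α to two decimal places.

0.47

A = 0.161·V/T₆₀ = 0.161·769/1.44 = 85.98 m² sabins.
Absorption from the other surfaces = 81·0.12 + 162·0.16 + 251·0.05 = 48.19 m², so the carpet must supply 37.79 m² over 81 m².
α = 37.79/81 = 0.467.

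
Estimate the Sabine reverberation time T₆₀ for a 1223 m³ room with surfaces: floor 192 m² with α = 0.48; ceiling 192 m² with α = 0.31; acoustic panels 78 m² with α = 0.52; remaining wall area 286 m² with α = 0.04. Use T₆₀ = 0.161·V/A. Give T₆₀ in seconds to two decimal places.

0.97 s

Summing Sᵢαᵢ: 192·0.48 + 192·0.31 + 78·0.52 + 286·0.04 = 203.68 m².
T₆₀ = 0.161 × 1223 / 203.68 = 0.967 s.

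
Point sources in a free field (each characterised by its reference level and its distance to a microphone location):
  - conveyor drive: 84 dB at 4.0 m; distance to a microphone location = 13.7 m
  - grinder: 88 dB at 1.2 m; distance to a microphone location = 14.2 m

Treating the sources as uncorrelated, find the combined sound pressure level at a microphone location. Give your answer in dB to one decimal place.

First find each source's level at the receiver (point-source: −20·log₁₀(r/r_ref)), then combine on an intensity basis.
conveyor drive: 84 − 20·log₁₀(13.7/4.0) = 84 − 10.69 = 73.31 dB.
grinder: 88 − 20·log₁₀(14.2/1.2) = 88 − 21.46 = 66.54 dB.
Σ 10^(L/10) = 2.592e+07 → L_total = 10·log₁₀(2.592e+07) = 74.14 dB.

74.1 dB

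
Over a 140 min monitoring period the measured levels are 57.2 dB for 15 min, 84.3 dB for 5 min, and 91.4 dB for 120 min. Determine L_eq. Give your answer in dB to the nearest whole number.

91 dB

L_eq = 10·log₁₀[(1/T)·Σ tᵢ·10^(Lᵢ/10)] with T = 140 min.
Σ tᵢ·10^(Lᵢ/10) = 15·10^(57.2/10) + 5·10^(84.3/10) + 120·10^(91.4/10) = 1.670e+11.
L_eq = 10·log₁₀(1.670e+11/140) = 90.77 dB.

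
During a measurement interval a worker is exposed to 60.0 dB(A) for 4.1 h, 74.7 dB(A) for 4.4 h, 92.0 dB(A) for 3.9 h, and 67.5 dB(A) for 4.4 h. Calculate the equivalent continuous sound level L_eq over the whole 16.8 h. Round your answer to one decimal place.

Weight each interval's intensity by its duration and average over T = 16.8 h:
Σ tᵢ·10^(Lᵢ/10) = 4.1·10^(60.0/10) + 4.4·10^(74.7/10) + 3.9·10^(92.0/10) + 4.4·10^(67.5/10) = 6.340e+09.
L_eq = 10·log₁₀(6.340e+09/16.8) = 85.77 dB(A).

85.8 dB(A)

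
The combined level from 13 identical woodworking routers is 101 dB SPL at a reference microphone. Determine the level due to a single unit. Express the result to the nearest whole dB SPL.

For N identical incoherent sources L_total = L₁ + 10·log₁₀ N, so L₁ = 101 − 10·log₁₀(13) = 101 − 11.139.

90 dB SPL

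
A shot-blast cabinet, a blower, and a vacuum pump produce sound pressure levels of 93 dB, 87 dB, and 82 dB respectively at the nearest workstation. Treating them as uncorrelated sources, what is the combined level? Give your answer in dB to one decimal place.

94.2 dB

Incoherent sources combine by intensity addition: L_total = 10·log₁₀(Σ 10^(L_i/10)).
Σ 10^(L/10) = 10^(93/10) + 10^(87/10) + 10^(82/10) = 2.655e+09.
L_total = 10·log₁₀(2.655e+09) = 94.24 dB.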